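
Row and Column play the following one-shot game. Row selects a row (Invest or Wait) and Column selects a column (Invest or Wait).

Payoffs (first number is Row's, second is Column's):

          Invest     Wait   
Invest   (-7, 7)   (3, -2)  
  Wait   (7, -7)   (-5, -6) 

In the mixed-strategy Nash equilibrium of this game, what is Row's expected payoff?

-7/11

First find y, the probability Column plays Invest, from Row's indifference between Invest and Wait: −7y + 3(1−y) = 7y − 5(1−y), giving y = 4/11.
Since Row is indifferent in equilibrium, Row's expected payoff equals the payoff from either row against (4/11, 7/11). Using Invest: −7(4/11) + 3(7/11) = -7/11.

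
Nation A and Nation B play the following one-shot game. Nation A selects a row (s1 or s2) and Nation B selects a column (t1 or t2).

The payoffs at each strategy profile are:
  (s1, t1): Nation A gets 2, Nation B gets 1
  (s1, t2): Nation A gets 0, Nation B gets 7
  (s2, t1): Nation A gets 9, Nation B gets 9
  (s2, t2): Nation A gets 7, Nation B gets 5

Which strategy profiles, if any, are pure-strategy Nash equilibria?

(s2, t1)

(s1, t1): Nation A prefers s2 (9 > 2); Nation B prefers t2 (7 > 1) — not an equilibrium.
(s1, t2): Nation A prefers s2 (7 > 0) — not an equilibrium.
(s2, t1): Nation A gets 9 ≥ 2 from s1, and Nation B gets 9 ≥ 5 from t2 — Nash equilibrium.
(s2, t2): Nation B prefers t1 (9 > 5) — not an equilibrium.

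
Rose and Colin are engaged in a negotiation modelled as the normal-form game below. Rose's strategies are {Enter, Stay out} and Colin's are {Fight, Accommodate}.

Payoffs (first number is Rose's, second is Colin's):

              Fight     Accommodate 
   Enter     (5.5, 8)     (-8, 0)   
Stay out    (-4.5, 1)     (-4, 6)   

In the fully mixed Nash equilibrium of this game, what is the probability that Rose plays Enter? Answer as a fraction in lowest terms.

Let r be the probability that Rose plays Enter. In a completely mixed equilibrium, Colin must be indifferent between Fight and Accommodate.
Colin's expected payoff from Fight is 8r + (1−r); from Accommodate it is 6(1−r).
Setting these equal: 7r + 1 = −6r + 6, so r = 5/13.

5/13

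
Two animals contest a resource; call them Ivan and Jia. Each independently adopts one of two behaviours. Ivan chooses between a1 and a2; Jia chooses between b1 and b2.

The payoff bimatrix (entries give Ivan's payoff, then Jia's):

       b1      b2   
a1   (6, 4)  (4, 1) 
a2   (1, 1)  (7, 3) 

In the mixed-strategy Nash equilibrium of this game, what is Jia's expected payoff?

11/5

First find p, the probability Ivan plays a1, from Jia's indifference between b1 and b2: 4p + (1−p) = p + 3(1−p), giving p = 2/5.
Since Jia is indifferent in equilibrium, Jia's expected payoff equals the payoff from either column against (2/5, 3/5). Using b1: 4(2/5) + (3/5) = 11/5.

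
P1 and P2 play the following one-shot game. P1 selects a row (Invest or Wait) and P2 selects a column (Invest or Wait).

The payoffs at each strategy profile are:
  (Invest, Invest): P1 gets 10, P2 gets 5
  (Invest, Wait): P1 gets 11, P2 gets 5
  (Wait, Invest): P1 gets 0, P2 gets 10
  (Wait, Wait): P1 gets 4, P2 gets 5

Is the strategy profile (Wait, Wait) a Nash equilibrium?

No

At (Wait, Wait), P1 earns 4; switching to Invest would give 11, so P1 would deviate.
P2 earns 5; switching to Invest would give 10, so P2 would deviate.
Since at least one player can profitably deviate, this is not a Nash equilibrium.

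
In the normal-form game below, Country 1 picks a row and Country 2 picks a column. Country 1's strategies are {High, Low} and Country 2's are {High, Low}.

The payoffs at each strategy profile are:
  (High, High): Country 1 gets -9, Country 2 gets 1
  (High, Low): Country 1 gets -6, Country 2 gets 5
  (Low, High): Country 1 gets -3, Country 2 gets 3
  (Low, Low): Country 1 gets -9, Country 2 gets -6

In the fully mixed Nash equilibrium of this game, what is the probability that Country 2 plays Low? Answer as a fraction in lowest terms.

Let q be the probability that Country 2 plays High. In a completely mixed equilibrium, Country 1 must be indifferent between High and Low.
Country 1's expected payoff from High is −9q − 6(1−q); from Low it is −3q − 9(1−q).
Setting these equal: −3q − 6 = 6q − 9, so q = 1/3.
Therefore Country 2 plays Low with probability 1 − 1/3 = 2/3.

2/3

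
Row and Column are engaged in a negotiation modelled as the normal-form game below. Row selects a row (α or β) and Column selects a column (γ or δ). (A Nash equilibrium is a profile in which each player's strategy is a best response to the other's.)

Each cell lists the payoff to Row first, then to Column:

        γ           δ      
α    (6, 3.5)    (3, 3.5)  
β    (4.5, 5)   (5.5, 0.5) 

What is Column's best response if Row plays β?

Against β, Column earns 5 from γ and 0.5 from δ.
So γ is the best response.

γ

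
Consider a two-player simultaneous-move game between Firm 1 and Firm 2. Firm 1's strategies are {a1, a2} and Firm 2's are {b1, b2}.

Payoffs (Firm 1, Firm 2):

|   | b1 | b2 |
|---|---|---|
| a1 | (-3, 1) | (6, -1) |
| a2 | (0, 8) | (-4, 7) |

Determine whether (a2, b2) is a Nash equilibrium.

At (a2, b2), Firm 1 earns -4; switching to a1 would give 6, so Firm 1 would deviate.
Firm 2 earns 7; switching to b1 would give 8, so Firm 2 would deviate.
Since at least one player can profitably deviate, this is not a Nash equilibrium.

No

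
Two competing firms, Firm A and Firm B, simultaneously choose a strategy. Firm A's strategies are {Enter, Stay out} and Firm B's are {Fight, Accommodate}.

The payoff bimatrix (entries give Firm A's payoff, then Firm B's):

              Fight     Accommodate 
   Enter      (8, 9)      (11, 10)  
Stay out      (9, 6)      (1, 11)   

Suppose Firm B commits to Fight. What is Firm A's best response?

Against Fight, Firm A earns 8 from Enter and 9 from Stay out.
So Stay out is the best response.

Stay out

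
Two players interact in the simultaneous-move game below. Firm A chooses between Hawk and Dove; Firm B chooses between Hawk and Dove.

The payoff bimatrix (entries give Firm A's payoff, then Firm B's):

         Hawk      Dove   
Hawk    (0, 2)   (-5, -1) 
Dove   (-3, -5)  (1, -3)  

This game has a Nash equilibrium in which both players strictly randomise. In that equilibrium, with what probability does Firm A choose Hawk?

2/5

Let p be the probability that Firm A plays Hawk. In a completely mixed equilibrium, Firm B must be indifferent between Hawk and Dove.
Firm B's expected payoff from Hawk is 2p − 5(1−p); from Dove it is −p − 3(1−p).
Setting these equal: 7p − 5 = 2p − 3, so p = 2/5.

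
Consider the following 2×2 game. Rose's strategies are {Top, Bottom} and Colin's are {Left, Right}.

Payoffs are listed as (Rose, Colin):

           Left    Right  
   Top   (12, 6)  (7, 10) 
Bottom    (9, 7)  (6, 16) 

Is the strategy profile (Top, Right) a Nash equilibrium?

At (Top, Right), Rose earns 7; switching to Bottom would give 6, so Rose has no profitable deviation.
Colin earns 10; switching to Left would give 6, so Colin has no profitable deviation.
Neither player can gain by a unilateral deviation, so this profile is a Nash equilibrium.

Yes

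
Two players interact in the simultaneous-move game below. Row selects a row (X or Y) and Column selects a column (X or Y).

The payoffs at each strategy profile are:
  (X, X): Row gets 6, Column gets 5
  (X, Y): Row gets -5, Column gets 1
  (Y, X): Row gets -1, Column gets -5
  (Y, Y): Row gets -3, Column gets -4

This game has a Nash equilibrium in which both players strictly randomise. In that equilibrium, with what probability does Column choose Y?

Let y be the probability that Column plays X. In a completely mixed equilibrium, Row must be indifferent between X and Y.
Row's expected payoff from X is 6y − 5(1−y); from Y it is −y − 3(1−y).
Setting these equal: 11y − 5 = 2y − 3, so y = 2/9.
Therefore Column plays Y with probability 1 − 2/9 = 7/9.

7/9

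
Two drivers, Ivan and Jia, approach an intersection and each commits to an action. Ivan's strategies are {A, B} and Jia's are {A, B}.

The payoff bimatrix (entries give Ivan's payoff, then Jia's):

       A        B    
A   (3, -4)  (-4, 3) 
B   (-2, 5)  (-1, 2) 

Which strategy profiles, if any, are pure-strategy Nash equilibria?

none

(A, A): Jia prefers B (3 > -4) — not an equilibrium.
(A, B): Ivan prefers B (-1 > -4) — not an equilibrium.
(B, A): Ivan prefers A (3 > -2) — not an equilibrium.
(B, B): Jia prefers A (5 > 2) — not an equilibrium.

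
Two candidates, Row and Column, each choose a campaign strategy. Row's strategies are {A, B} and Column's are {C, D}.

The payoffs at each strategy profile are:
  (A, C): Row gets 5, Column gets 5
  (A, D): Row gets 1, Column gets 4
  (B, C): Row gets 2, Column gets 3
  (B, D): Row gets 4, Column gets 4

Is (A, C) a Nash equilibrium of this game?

At (A, C), Row earns 5; switching to B would give 2, so Row has no profitable deviation.
Column earns 5; switching to D would give 4, so Column has no profitable deviation.
Neither player can gain by a unilateral deviation, so this profile is a Nash equilibrium.

Yes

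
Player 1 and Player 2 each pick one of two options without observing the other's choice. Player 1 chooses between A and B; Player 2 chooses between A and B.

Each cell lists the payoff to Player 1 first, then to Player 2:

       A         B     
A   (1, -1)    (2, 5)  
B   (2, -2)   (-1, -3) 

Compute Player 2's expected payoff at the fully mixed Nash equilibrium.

First find x, the probability Player 1 plays A, from Player 2's indifference between A and B: −x − 2(1−x) = 5x − 3(1−x), giving x = 1/7.
Since Player 2 is indifferent in equilibrium, Player 2's expected payoff equals the payoff from either column against (1/7, 6/7). Using A: −(1/7) − 2(6/7) = -13/7.

-13/7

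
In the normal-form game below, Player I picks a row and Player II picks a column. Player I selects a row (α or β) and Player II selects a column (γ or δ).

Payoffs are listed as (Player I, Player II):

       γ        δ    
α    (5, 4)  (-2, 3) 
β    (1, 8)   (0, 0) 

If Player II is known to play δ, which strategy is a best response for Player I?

β

Against δ, Player I earns -2 from α and 0 from β.
So β is the best response.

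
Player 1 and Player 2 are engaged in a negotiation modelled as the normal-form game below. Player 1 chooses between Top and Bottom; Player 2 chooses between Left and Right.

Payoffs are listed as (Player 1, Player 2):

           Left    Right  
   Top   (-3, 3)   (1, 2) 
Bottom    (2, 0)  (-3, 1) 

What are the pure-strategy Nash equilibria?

none

(Top, Left): Player 1 prefers Bottom (2 > -3) — not an equilibrium.
(Top, Right): Player 2 prefers Left (3 > 2) — not an equilibrium.
(Bottom, Left): Player 2 prefers Right (1 > 0) — not an equilibrium.
(Bottom, Right): Player 1 prefers Top (1 > -3) — not an equilibrium.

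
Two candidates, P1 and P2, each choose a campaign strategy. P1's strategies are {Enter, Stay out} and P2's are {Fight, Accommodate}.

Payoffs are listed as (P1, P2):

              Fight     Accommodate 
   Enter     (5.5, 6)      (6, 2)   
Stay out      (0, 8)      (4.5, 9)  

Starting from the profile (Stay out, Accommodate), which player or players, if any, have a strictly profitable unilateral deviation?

P1 at (Stay out, Accommodate) earns 4.5; deviating to Enter yields 6 — a strict improvement.
P2 earns 9; deviating to Fight yields 8 — not better.
Only P1 has a strictly profitable deviation.

P1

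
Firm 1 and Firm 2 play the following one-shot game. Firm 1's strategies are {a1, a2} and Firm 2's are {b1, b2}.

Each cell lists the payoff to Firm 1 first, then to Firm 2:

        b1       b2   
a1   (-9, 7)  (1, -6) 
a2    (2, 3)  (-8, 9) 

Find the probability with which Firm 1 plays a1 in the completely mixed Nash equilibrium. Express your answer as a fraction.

6/19

Let r be the probability that Firm 1 plays a1. In a completely mixed equilibrium, Firm 2 must be indifferent between b1 and b2.
Firm 2's expected payoff from b1 is 7r + 3(1−r); from b2 it is −6r + 9(1−r).
Setting these equal: 4r + 3 = −15r + 9, so r = 6/19.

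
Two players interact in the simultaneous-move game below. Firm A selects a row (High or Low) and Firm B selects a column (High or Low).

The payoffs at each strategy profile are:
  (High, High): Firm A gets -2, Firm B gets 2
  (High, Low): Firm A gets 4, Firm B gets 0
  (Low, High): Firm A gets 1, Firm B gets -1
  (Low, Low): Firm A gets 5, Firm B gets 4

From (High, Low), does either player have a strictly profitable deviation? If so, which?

Both

Firm A at (High, Low) earns 4; deviating to Low yields 5 — a strict improvement.
Firm B earns 0; deviating to High yields 2 — a strict improvement.
Both Firm A and Firm B have strictly profitable deviations.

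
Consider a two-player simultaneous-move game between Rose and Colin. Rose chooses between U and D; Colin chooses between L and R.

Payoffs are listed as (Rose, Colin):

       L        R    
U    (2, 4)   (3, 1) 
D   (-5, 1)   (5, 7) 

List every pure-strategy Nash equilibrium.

(U, L): Rose gets 2 ≥ -5 from D, and Colin gets 4 ≥ 1 from R — Nash equilibrium.
(U, R): Rose prefers D (5 > 3); Colin prefers L (4 > 1) — not an equilibrium.
(D, L): Rose prefers U (2 > -5); Colin prefers R (7 > 1) — not an equilibrium.
(D, R): Rose gets 5 ≥ 3 from U, and Colin gets 7 ≥ 1 from L — Nash equilibrium.

(U, L) and (D, R)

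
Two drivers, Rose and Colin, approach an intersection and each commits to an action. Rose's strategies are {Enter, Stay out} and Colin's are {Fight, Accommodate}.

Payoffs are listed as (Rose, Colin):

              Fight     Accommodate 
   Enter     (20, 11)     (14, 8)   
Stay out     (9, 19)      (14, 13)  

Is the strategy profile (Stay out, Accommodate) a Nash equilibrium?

No

At (Stay out, Accommodate), Rose earns 14; switching to Enter would give 14, so Rose has no profitable deviation.
Colin earns 13; switching to Fight would give 19, so Colin would deviate.
Since at least one player can profitably deviate, this is not a Nash equilibrium.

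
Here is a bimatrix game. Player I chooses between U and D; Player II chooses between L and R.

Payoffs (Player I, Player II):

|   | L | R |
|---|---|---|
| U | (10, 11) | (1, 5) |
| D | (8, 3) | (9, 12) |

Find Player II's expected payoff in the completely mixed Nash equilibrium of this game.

First find x, the probability Player I plays U, from Player II's indifference between L and R: 11x + 3(1−x) = 5x + 12(1−x), giving x = 3/5.
Since Player II is indifferent in equilibrium, Player II's expected payoff equals the payoff from either column against (3/5, 2/5). Using L: 11(3/5) + 3(2/5) = 39/5.

39/5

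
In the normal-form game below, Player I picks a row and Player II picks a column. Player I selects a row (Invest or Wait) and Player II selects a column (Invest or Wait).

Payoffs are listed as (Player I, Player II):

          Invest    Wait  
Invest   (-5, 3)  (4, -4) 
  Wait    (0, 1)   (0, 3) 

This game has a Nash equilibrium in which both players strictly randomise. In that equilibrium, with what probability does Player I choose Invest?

Let x be the probability that Player I plays Invest. In a completely mixed equilibrium, Player II must be indifferent between Invest and Wait.
Player II's expected payoff from Invest is 3x + (1−x); from Wait it is −4x + 3(1−x).
Setting these equal: 2x + 1 = −7x + 3, so x = 2/9.

2/9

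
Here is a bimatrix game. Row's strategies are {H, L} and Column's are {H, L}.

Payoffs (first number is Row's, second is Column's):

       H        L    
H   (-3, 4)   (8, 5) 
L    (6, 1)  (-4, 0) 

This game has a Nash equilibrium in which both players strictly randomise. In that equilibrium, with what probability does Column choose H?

Let c be the probability that Column plays H. In a completely mixed equilibrium, Row must be indifferent between H and L.
Row's expected payoff from H is −3c + 8(1−c); from L it is 6c − 4(1−c).
Setting these equal: −11c + 8 = 10c − 4, so c = 4/7.

4/7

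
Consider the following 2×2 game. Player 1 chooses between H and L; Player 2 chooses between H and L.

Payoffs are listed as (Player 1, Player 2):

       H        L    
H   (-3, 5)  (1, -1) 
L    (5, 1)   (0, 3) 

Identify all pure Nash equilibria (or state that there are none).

none

(H, H): Player 1 prefers L (5 > -3) — not an equilibrium.
(H, L): Player 2 prefers H (5 > -1) — not an equilibrium.
(L, H): Player 2 prefers L (3 > 1) — not an equilibrium.
(L, L): Player 1 prefers H (1 > 0) — not an equilibrium.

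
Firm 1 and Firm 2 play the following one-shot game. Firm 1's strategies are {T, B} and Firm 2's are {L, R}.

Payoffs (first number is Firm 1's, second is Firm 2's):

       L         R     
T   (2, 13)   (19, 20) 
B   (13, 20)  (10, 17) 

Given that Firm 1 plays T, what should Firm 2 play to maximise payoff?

Against T, Firm 2 earns 13 from L and 20 from R.
So R is the best response.

R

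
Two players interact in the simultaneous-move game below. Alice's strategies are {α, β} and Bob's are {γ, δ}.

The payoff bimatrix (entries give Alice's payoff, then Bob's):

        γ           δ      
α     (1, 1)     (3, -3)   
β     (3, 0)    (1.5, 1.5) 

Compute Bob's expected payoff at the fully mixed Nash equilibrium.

3/11

First find p, the probability Alice plays α, from Bob's indifference between γ and δ: p = −3p + 1.5(1−p), giving p = 3/11.
Since Bob is indifferent in equilibrium, Bob's expected payoff equals the payoff from either column against (3/11, 8/11). Using γ: (3/11) = 3/11.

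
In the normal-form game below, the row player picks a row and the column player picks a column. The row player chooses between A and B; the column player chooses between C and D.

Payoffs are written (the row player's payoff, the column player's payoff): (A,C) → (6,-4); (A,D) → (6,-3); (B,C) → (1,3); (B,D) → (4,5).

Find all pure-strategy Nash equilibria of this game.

(A, C): the column player prefers D (-3 > -4) — not an equilibrium.
(A, D): the row player gets 6 ≥ 4 from B, and the column player gets -3 ≥ -4 from C — Nash equilibrium.
(B, C): the row player prefers A (6 > 1); the column player prefers D (5 > 3) — not an equilibrium.
(B, D): the row player prefers A (6 > 4) — not an equilibrium.

(A, D)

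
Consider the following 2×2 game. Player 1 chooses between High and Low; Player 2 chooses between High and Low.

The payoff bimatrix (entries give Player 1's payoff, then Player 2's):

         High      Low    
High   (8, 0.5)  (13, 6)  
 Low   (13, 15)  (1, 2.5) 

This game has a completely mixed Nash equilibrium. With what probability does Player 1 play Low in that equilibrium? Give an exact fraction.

Let p be the probability that Player 1 plays High. In a completely mixed equilibrium, Player 2 must be indifferent between High and Low.
Player 2's expected payoff from High is 0.5p + 15(1−p); from Low it is 6p + 2.5(1−p).
Setting these equal: −14.5p + 15 = 3.5p + 2.5, so p = 25/36.
Therefore Player 1 plays Low with probability 1 − 25/36 = 11/36.

11/36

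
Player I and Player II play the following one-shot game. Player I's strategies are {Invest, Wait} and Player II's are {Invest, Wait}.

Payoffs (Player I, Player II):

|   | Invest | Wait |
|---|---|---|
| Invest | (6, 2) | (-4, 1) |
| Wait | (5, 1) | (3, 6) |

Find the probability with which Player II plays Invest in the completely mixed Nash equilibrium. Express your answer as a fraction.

7/8

Let c be the probability that Player II plays Invest. In a completely mixed equilibrium, Player I must be indifferent between Invest and Wait.
Player I's expected payoff from Invest is 6c − 4(1−c); from Wait it is 5c + 3(1−c).
Setting these equal: 10c − 4 = 2c + 3, so c = 7/8.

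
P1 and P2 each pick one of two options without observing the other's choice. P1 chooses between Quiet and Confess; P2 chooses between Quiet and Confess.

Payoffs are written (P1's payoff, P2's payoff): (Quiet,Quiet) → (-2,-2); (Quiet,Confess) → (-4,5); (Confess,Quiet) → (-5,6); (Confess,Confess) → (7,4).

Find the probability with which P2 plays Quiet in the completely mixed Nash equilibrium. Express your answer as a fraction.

11/14

Let y be the probability that P2 plays Quiet. In a completely mixed equilibrium, P1 must be indifferent between Quiet and Confess.
P1's expected payoff from Quiet is −2y − 4(1−y); from Confess it is −5y + 7(1−y).
Setting these equal: 2y − 4 = −12y + 7, so y = 11/14.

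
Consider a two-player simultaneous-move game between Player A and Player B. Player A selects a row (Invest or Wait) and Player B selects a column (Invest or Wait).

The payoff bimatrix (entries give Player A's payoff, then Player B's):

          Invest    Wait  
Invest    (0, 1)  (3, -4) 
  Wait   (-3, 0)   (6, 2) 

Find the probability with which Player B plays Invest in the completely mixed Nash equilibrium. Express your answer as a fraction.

1/2

Let q be the probability that Player B plays Invest. In a completely mixed equilibrium, Player A must be indifferent between Invest and Wait.
Player A's expected payoff from Invest is 3(1−q); from Wait it is −3q + 6(1−q).
Setting these equal: −3q + 3 = −9q + 6, so q = 1/2.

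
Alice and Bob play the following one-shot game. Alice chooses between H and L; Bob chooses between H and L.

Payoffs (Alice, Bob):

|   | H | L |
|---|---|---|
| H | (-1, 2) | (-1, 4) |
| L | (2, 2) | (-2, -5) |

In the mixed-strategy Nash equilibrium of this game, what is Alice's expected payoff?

-1

First find q, the probability Bob plays H, from Alice's indifference between H and L: −q − (1−q) = 2q − 2(1−q), giving q = 1/4.
Since Alice is indifferent in equilibrium, Alice's expected payoff equals the payoff from either row against (1/4, 3/4). Using H: −(1/4) − (3/4) = -1.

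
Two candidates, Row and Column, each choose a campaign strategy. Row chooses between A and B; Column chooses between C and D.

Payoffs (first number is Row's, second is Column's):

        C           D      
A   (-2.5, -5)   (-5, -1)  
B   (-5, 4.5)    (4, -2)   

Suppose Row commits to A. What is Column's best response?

D

Against A, Column earns -5 from C and -1 from D.
So D is the best response.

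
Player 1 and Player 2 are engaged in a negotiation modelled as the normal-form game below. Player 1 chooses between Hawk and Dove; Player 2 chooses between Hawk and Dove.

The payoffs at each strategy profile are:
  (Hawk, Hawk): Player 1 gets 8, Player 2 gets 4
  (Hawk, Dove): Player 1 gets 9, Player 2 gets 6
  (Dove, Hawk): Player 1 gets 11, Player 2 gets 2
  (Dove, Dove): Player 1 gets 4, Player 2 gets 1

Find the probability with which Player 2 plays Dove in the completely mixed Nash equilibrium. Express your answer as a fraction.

3/8

Let y be the probability that Player 2 plays Hawk. In a completely mixed equilibrium, Player 1 must be indifferent between Hawk and Dove.
Player 1's expected payoff from Hawk is 8y + 9(1−y); from Dove it is 11y + 4(1−y).
Setting these equal: −y + 9 = 7y + 4, so y = 5/8.
Therefore Player 2 plays Dove with probability 1 − 5/8 = 3/8.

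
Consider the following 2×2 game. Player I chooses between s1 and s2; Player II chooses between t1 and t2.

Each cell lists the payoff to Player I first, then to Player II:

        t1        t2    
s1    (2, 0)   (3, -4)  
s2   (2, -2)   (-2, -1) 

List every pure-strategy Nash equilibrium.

(s1, t1): Player I gets 2 ≥ 2 from s2, and Player II gets 0 ≥ -4 from t2 — Nash equilibrium.
(s1, t2): Player II prefers t1 (0 > -4) — not an equilibrium.
(s2, t1): Player II prefers t2 (-1 > -2) — not an equilibrium.
(s2, t2): Player I prefers s1 (3 > -2) — not an equilibrium.

(s1, t1)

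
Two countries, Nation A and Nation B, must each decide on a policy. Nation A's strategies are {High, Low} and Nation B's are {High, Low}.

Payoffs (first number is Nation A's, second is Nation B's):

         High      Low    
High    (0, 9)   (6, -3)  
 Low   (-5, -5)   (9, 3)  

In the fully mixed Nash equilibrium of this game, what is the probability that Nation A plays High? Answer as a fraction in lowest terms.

2/5

Let r be the probability that Nation A plays High. In a completely mixed equilibrium, Nation B must be indifferent between High and Low.
Nation B's expected payoff from High is 9r − 5(1−r); from Low it is −3r + 3(1−r).
Setting these equal: 14r − 5 = −6r + 3, so r = 2/5.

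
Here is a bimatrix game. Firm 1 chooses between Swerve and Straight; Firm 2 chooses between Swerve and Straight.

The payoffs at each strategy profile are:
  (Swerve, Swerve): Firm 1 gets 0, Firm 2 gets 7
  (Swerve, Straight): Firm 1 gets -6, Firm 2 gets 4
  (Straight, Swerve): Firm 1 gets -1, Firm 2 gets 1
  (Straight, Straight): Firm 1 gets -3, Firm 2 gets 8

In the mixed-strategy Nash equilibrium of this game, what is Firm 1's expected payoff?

-3/2

First find y, the probability Firm 2 plays Swerve, from Firm 1's indifference between Swerve and Straight: −6(1−y) = −y − 3(1−y), giving y = 3/4.
Since Firm 1 is indifferent in equilibrium, Firm 1's expected payoff equals the payoff from either row against (3/4, 1/4). Using Swerve: −6(1/4) = -3/2.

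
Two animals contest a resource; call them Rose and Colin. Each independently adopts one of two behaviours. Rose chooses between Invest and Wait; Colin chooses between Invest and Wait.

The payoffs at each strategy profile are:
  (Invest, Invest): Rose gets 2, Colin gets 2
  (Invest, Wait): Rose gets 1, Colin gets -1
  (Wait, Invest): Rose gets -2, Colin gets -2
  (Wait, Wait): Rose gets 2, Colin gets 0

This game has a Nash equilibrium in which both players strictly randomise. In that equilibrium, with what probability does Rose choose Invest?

2/5

Let r be the probability that Rose plays Invest. In a completely mixed equilibrium, Colin must be indifferent between Invest and Wait.
Colin's expected payoff from Invest is 2r − 2(1−r); from Wait it is −r.
Setting these equal: 4r − 2 = −r, so r = 2/5.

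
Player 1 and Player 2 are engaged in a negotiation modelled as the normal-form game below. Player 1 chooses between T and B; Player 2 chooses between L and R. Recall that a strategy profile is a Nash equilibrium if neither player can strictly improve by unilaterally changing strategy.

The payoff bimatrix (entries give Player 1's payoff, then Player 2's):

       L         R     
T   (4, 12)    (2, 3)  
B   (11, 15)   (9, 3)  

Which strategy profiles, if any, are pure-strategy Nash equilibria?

(T, L): Player 1 prefers B (11 > 4) — not an equilibrium.
(T, R): Player 1 prefers B (9 > 2); Player 2 prefers L (12 > 3) — not an equilibrium.
(B, L): Player 1 gets 11 ≥ 4 from T, and Player 2 gets 15 ≥ 3 from R — Nash equilibrium.
(B, R): Player 2 prefers L (15 > 3) — not an equilibrium.

(B, L)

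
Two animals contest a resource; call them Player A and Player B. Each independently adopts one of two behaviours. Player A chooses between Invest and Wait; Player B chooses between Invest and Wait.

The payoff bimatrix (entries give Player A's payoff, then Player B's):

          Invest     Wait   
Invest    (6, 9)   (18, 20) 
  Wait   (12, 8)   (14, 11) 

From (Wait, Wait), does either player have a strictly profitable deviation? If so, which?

Player A

Player A at (Wait, Wait) earns 14; deviating to Invest yields 18 — a strict improvement.
Player B earns 11; deviating to Invest yields 8 — not better.
Only Player A has a strictly profitable deviation.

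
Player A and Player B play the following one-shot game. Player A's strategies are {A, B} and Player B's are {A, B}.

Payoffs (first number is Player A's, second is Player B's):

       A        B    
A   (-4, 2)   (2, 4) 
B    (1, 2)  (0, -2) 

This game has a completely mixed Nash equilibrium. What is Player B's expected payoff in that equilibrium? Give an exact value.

First find x, the probability Player A plays A, from Player B's indifference between A and B: 2x + 2(1−x) = 4x − 2(1−x), giving x = 2/3.
Since Player B is indifferent in equilibrium, Player B's expected payoff equals the payoff from either column against (2/3, 1/3). Using A: 2(2/3) + 2(1/3) = 2.

2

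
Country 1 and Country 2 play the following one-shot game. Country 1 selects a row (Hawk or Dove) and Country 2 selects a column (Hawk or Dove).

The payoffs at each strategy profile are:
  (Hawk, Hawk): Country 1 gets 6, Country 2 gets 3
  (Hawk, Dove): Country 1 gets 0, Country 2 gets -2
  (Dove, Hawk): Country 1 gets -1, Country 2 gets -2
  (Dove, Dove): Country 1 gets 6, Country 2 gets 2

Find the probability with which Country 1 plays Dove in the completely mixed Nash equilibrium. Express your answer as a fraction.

5/9

Let x be the probability that Country 1 plays Hawk. In a completely mixed equilibrium, Country 2 must be indifferent between Hawk and Dove.
Country 2's expected payoff from Hawk is 3x − 2(1−x); from Dove it is −2x + 2(1−x).
Setting these equal: 5x − 2 = −4x + 2, so x = 4/9.
Therefore Country 1 plays Dove with probability 1 − 4/9 = 5/9.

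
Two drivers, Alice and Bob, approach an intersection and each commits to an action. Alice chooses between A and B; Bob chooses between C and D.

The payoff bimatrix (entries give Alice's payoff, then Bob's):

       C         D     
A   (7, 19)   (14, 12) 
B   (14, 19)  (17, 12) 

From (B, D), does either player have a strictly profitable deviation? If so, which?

Alice at (B, D) earns 17; deviating to A yields 14 — not better.
Bob earns 12; deviating to C yields 19 — a strict improvement.
Only Bob has a strictly profitable deviation.

Bob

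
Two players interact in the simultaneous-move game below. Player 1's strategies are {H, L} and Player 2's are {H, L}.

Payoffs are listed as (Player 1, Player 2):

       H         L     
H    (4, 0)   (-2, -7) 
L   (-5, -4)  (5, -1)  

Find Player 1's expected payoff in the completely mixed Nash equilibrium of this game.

First find y, the probability Player 2 plays H, from Player 1's indifference between H and L: 4y − 2(1−y) = −5y + 5(1−y), giving y = 7/16.
Since Player 1 is indifferent in equilibrium, Player 1's expected payoff equals the payoff from either row against (7/16, 9/16). Using H: 4(7/16) − 2(9/16) = 5/8.

5/8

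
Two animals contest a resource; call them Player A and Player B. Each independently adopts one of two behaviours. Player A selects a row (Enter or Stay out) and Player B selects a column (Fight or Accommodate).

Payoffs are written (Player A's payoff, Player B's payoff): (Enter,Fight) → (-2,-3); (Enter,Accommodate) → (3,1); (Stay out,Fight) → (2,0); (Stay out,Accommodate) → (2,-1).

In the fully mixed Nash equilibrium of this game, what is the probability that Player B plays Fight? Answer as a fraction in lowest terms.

1/5

Let c be the probability that Player B plays Fight. In a completely mixed equilibrium, Player A must be indifferent between Enter and Stay out.
Player A's expected payoff from Enter is −2c + 3(1−c); from Stay out it is 2c + 2(1−c).
Setting these equal: −5c + 3 = 2, so c = 1/5.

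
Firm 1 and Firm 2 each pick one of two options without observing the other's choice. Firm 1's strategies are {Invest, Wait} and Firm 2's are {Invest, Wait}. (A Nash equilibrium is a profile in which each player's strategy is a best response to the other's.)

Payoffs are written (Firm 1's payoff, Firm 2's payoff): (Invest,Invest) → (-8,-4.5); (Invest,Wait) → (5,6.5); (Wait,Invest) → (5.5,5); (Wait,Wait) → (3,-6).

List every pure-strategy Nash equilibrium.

(Invest, Invest): Firm 1 prefers Wait (5.5 > -8); Firm 2 prefers Wait (6.5 > -4.5) — not an equilibrium.
(Invest, Wait): Firm 1 gets 5 ≥ 3 from Wait, and Firm 2 gets 6.5 ≥ -4.5 from Invest — Nash equilibrium.
(Wait, Invest): Firm 1 gets 5.5 ≥ -8 from Invest, and Firm 2 gets 5 ≥ -6 from Wait — Nash equilibrium.
(Wait, Wait): Firm 1 prefers Invest (5 > 3); Firm 2 prefers Invest (5 > -6) — not an equilibrium.

(Invest, Wait) and (Wait, Invest)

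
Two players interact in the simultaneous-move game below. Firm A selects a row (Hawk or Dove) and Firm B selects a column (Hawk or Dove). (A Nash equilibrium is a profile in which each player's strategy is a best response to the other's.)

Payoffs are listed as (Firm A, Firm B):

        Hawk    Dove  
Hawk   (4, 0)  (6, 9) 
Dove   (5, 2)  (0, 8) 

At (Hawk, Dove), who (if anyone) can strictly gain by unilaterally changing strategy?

Firm A at (Hawk, Dove) earns 6; deviating to Dove yields 0 — not better.
Firm B earns 9; deviating to Hawk yields 0 — not better.
Neither player can strictly improve; the profile is a Nash equilibrium.

Neither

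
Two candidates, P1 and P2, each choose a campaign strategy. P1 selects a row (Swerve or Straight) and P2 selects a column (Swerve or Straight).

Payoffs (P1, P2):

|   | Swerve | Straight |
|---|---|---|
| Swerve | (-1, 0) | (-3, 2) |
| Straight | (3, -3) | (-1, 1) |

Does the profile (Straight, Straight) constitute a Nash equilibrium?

Yes

At (Straight, Straight), P1 earns -1; switching to Swerve would give -3, so P1 has no profitable deviation.
P2 earns 1; switching to Swerve would give -3, so P2 has no profitable deviation.
Neither player can gain by a unilateral deviation, so this profile is a Nash equilibrium.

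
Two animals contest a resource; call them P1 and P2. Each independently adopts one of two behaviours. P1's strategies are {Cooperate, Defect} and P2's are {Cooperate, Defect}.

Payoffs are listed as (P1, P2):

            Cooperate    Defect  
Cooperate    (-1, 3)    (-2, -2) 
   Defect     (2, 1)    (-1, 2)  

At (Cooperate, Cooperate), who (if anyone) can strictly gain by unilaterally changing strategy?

P1 at (Cooperate, Cooperate) earns -1; deviating to Defect yields 2 — a strict improvement.
P2 earns 3; deviating to Defect yields -2 — not better.
Only P1 has a strictly profitable deviation.

P1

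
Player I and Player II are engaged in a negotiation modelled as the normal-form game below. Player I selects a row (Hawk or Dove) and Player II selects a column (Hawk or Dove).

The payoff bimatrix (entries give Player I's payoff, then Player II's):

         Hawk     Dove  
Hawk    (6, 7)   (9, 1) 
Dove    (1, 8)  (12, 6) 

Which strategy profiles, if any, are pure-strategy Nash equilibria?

(Hawk, Hawk)

(Hawk, Hawk): Player I gets 6 ≥ 1 from Dove, and Player II gets 7 ≥ 1 from Dove — Nash equilibrium.
(Hawk, Dove): Player I prefers Dove (12 > 9); Player II prefers Hawk (7 > 1) — not an equilibrium.
(Dove, Hawk): Player I prefers Hawk (6 > 1) — not an equilibrium.
(Dove, Dove): Player II prefers Hawk (8 > 6) — not an equilibrium.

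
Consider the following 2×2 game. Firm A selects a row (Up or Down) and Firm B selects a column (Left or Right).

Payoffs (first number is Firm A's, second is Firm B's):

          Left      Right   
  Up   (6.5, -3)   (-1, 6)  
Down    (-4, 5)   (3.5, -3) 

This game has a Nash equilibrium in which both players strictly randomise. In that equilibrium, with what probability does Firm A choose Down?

9/17

Let x be the probability that Firm A plays Up. In a completely mixed equilibrium, Firm B must be indifferent between Left and Right.
Firm B's expected payoff from Left is −3x + 5(1−x); from Right it is 6x − 3(1−x).
Setting these equal: −8x + 5 = 9x − 3, so x = 8/17.
Therefore Firm A plays Down with probability 1 − 8/17 = 9/17.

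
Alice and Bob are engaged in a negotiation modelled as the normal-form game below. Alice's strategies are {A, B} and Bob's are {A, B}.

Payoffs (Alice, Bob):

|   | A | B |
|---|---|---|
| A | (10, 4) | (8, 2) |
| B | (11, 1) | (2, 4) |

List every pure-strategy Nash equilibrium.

none

(A, A): Alice prefers B (11 > 10) — not an equilibrium.
(A, B): Bob prefers A (4 > 2) — not an equilibrium.
(B, A): Bob prefers B (4 > 1) — not an equilibrium.
(B, B): Alice prefers A (8 > 2) — not an equilibrium.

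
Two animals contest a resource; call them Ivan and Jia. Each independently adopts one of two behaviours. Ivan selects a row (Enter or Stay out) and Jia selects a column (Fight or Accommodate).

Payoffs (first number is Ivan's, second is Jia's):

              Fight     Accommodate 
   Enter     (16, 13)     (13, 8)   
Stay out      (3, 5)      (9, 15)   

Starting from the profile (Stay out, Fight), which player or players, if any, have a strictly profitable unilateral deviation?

Ivan at (Stay out, Fight) earns 3; deviating to Enter yields 16 — a strict improvement.
Jia earns 5; deviating to Accommodate yields 15 — a strict improvement.
Both Ivan and Jia have strictly profitable deviations.

Both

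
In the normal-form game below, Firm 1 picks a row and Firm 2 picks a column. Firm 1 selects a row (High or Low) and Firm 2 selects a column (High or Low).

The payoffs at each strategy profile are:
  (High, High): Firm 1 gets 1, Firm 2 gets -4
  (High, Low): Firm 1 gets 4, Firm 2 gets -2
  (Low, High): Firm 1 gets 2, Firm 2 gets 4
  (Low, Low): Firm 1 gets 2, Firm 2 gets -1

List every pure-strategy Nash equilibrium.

(High, Low) and (Low, High)

(High, High): Firm 1 prefers Low (2 > 1); Firm 2 prefers Low (-2 > -4) — not an equilibrium.
(High, Low): Firm 1 gets 4 ≥ 2 from Low, and Firm 2 gets -2 ≥ -4 from High — Nash equilibrium.
(Low, High): Firm 1 gets 2 ≥ 1 from High, and Firm 2 gets 4 ≥ -1 from Low — Nash equilibrium.
(Low, Low): Firm 1 prefers High (4 > 2); Firm 2 prefers High (4 > -1) — not an equilibrium.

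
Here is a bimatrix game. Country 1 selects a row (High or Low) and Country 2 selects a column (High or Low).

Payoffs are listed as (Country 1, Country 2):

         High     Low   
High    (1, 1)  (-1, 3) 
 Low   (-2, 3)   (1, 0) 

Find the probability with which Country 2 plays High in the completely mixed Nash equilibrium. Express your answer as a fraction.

Let c be the probability that Country 2 plays High. In a completely mixed equilibrium, Country 1 must be indifferent between High and Low.
Country 1's expected payoff from High is c − (1−c); from Low it is −2c + (1−c).
Setting these equal: 2c − 1 = −3c + 1, so c = 2/5.

2/5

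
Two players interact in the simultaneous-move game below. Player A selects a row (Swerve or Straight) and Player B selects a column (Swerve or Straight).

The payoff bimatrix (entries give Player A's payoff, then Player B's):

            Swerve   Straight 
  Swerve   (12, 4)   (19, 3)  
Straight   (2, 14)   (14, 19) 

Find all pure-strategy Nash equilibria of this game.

(Swerve, Swerve): Player A gets 12 ≥ 2 from Straight, and Player B gets 4 ≥ 3 from Straight — Nash equilibrium.
(Swerve, Straight): Player B prefers Swerve (4 > 3) — not an equilibrium.
(Straight, Swerve): Player A prefers Swerve (12 > 2); Player B prefers Straight (19 > 14) — not an equilibrium.
(Straight, Straight): Player A prefers Swerve (19 > 14) — not an equilibrium.

(Swerve, Swerve)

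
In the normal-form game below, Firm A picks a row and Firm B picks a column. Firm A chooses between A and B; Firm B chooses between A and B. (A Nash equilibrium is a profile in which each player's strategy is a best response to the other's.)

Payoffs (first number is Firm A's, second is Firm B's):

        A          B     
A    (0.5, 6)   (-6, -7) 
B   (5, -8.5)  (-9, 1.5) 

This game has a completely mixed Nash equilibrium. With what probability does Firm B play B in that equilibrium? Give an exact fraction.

3/5

Let y be the probability that Firm B plays A. In a completely mixed equilibrium, Firm A must be indifferent between A and B.
Firm A's expected payoff from A is 0.5y − 6(1−y); from B it is 5y − 9(1−y).
Setting these equal: 6.5y − 6 = 14y − 9, so y = 2/5.
Therefore Firm B plays B with probability 1 − 2/5 = 3/5.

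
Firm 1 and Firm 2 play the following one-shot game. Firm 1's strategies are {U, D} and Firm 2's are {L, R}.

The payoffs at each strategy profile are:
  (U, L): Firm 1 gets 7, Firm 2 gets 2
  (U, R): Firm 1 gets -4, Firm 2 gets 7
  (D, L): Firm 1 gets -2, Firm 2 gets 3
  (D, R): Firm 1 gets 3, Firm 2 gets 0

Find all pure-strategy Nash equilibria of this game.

(U, L): Firm 2 prefers R (7 > 2) — not an equilibrium.
(U, R): Firm 1 prefers D (3 > -4) — not an equilibrium.
(D, L): Firm 1 prefers U (7 > -2) — not an equilibrium.
(D, R): Firm 2 prefers L (3 > 0) — not an equilibrium.

none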